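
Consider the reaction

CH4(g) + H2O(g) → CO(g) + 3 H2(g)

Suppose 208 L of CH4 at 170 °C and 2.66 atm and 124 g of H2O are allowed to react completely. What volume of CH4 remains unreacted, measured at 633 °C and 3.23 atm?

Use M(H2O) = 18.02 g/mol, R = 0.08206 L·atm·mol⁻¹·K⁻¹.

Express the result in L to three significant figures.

192 L

n(CH4) = PV/RT = (2.66 × 208) / (0.08206 × 443.15) = 15.21 mol
n(H2O) = 124 / 18.02 = 6.881 mol
For 15.21 mol CH4, stoichiometry requires (1/1) × 15.21 = 15.21 mol H2O; 6.881 mol is available, so H2O is limiting.
n(CH4) consumed = (1/1) × 6.881 = 6.881 mol; remaining = 15.21 − 6.881 = 8.329 mol
V(CH4) = nRT/P = 8.329 × 0.08206 × 906.15 / 3.23 = 191.7 L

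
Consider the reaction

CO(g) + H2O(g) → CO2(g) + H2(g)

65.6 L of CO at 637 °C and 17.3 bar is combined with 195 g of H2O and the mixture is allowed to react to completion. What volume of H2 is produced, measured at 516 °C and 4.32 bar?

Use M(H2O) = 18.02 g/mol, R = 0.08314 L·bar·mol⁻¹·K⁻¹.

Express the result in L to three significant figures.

n(CO) = PV/RT = (17.3 × 65.6) / (0.08314 × 910.15) = 15.00 mol
n(H2O) = 195 / 18.02 = 10.82 mol
For 15.00 mol CO, stoichiometry requires (1/1) × 15.00 = 15.00 mol H2O; 10.82 mol is available, so H2O is limiting.
n(H2) = (1/1) × 10.82 = 10.82 mol
V(H2) = nRT/P = 10.82 × 0.08314 × 789.15 / 4.32 = 164.3 L

164 L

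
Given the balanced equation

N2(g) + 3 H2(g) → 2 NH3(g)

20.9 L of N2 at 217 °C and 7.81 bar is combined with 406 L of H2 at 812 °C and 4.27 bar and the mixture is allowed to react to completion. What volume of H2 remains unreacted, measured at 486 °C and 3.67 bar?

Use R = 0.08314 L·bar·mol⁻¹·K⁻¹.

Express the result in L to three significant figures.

n(N2) = PV/RT = (7.81 × 20.9) / (0.08314 × 490.15) = 4.006 mol
n(H2) = PV/RT = (4.27 × 406) / (0.08314 × 1085.15) = 19.22 mol
For 4.006 mol N2, stoichiometry requires (3/1) × 4.006 = 12.02 mol H2; 19.22 mol is available, so N2 is limiting.
n(H2) consumed = (3/1) × 4.006 = 12.02 mol; remaining = 19.22 − 12.02 = 7.200 mol
V(H2) = nRT/P = 7.200 × 0.08314 × 759.15 / 3.67 = 123.8 L

124 L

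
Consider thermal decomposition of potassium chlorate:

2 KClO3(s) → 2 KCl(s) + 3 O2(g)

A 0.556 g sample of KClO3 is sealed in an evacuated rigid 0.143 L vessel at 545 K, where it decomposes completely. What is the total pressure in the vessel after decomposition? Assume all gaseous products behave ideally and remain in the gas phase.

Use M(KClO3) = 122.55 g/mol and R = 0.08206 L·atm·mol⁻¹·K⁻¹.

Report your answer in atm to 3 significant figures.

2.13 atm

n(KClO3) = 0.556 / 122.55 = 0.004537 mol
n(gas produced) = (3/2) × 0.004537 = 0.006806 mol
P = nRT/V = 0.006806 × 0.08206 × 545 / 0.143 = 2.129 atm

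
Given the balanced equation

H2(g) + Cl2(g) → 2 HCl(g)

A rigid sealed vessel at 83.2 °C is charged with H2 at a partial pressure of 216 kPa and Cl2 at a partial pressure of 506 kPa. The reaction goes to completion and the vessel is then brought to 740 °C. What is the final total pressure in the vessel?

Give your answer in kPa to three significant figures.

2050 kPa

At constant V, partial pressures at 83.2 °C are proportional to moles, so apply stoichiometry directly to pressures.
P(Cl2) required for 216 kPa of H2 = (1/1) × 216 = 216.0 kPa; available 506 kPa, so H2 is limiting.
P(Cl2) remaining = 506 − (1/1) × 216 = 290.0 kPa
P(gaseous products) = (2)/1 × 216 = 432.0 kPa
P_total at 83.2 °C = 290.0 + 432.0 = 722.0 kPa
Scaling to 740 °C: P = 722.0 × 1013.15/356.35 = 2053 kPa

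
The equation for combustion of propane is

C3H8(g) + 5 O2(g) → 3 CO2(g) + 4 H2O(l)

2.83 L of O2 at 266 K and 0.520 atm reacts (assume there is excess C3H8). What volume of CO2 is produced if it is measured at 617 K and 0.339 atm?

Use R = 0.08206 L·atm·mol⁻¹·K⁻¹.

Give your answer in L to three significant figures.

6.04 L

n(O2) = PV/RT = (0.520 × 2.83) / (0.08206 × 266) = 0.06742 mol
n(CO2) = (3/5) × 0.06742 = 0.04045 mol
V = nRT/P = 0.04045 × 0.08206 × 617 / 0.339 = 6.041 L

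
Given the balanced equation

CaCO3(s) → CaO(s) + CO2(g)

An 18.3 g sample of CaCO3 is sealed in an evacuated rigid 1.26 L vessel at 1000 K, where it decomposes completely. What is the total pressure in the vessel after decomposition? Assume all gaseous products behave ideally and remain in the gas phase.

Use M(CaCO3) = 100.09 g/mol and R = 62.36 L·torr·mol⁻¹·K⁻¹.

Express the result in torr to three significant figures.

n(CaCO3) = 18.3 / 100.09 = 0.1828 mol
n(gas produced) = (1/1) × 0.1828 = 0.1828 mol
P = nRT/V = 0.1828 × 62.36 × 1000 / 1.26 = 9047 torr

9050 torr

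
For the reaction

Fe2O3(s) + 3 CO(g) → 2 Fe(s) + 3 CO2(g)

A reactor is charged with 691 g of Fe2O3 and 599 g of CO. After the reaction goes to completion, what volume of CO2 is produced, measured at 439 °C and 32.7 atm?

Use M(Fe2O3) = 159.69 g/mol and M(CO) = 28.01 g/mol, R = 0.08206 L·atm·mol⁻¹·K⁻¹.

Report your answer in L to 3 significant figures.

n(Fe2O3) = 691 / 159.69 = 4.327 mol
n(CO) = 599 / 28.01 = 21.39 mol
For 4.327 mol Fe2O3, stoichiometry requires (3/1) × 4.327 = 12.98 mol CO; 21.39 mol is available, so Fe2O3 is limiting.
n(CO2) = (3/1) × 4.327 = 12.98 mol
V(CO2) = nRT/P = 12.98 × 0.08206 × 712.15 / 32.7 = 23.20 L

23.2 L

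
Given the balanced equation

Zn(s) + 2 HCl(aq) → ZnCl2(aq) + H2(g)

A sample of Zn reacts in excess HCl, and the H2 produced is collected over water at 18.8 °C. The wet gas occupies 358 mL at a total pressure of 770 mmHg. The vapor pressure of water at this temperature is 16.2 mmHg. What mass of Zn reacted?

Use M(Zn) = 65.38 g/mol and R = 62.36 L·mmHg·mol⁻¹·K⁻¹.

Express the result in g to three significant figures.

0.969 g

P(H2) = 770 − 16.2 = 753.8 mmHg
n(H2) = PV/RT = (753.8 × 0.3580) / (62.36 × 291.95) = 0.01482 mol
n(Zn) = (1/1) × 0.01482 = 0.01482 mol
m(Zn) = 0.01482 × 65.38 = 0.9689 g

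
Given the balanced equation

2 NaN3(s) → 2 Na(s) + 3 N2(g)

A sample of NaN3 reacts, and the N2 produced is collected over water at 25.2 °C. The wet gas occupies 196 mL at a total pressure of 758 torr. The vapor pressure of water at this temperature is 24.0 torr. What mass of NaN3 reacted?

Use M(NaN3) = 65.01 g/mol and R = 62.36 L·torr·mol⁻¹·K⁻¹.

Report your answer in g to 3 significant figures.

P(N2) = 758 − 24.0 = 734.0 torr
n(N2) = PV/RT = (734.0 × 0.1960) / (62.36 × 298.35) = 0.007733 mol
n(NaN3) = (2/3) × 0.007733 = 0.005155 mol
m(NaN3) = 0.005155 × 65.01 = 0.3351 g

0.335 g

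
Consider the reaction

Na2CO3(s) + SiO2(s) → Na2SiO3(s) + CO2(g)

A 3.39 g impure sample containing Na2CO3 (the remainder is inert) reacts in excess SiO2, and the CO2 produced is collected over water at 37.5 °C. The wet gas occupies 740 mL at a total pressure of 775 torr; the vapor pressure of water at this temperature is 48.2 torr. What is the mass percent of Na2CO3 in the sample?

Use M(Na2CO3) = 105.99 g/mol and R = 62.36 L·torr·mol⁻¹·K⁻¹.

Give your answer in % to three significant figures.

P(CO2) = 775 − 48.2 = 726.8 torr
n(CO2) = PV/RT = (726.8 × 0.7400) / (62.36 × 310.65) = 0.02776 mol
n(Na2CO3) = (1/1) × 0.02776 = 0.02776 mol
m(Na2CO3) = 0.02776 × 105.99 = 2.942 g
%Na2CO3 = 2.942 / 3.39 × 100 = 86.78%

86.8 %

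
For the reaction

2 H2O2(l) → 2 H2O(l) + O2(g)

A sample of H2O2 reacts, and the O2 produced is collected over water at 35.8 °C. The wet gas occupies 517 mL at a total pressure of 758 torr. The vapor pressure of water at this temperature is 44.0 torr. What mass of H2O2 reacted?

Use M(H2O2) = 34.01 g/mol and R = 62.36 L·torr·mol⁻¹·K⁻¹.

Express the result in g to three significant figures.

P(O2) = 758 − 44.0 = 714.0 torr
n(O2) = PV/RT = (714.0 × 0.5170) / (62.36 × 308.95) = 0.01916 mol
n(H2O2) = (2/1) × 0.01916 = 0.03832 mol
m(H2O2) = 0.03832 × 34.01 = 1.303 g

1.30 g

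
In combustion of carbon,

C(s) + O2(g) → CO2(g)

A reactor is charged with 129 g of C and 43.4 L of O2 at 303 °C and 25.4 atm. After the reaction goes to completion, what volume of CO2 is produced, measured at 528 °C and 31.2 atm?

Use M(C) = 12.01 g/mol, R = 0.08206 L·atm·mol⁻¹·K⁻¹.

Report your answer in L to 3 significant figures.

n(C) = 129 / 12.01 = 10.74 mol
n(O2) = PV/RT = (25.4 × 43.4) / (0.08206 × 576.15) = 23.32 mol
For 10.74 mol C, stoichiometry requires (1/1) × 10.74 = 10.74 mol O2; 23.32 mol is available, so C is limiting.
n(CO2) = (1/1) × 10.74 = 10.74 mol
V(CO2) = nRT/P = 10.74 × 0.08206 × 801.15 / 31.2 = 22.63 L

22.6 L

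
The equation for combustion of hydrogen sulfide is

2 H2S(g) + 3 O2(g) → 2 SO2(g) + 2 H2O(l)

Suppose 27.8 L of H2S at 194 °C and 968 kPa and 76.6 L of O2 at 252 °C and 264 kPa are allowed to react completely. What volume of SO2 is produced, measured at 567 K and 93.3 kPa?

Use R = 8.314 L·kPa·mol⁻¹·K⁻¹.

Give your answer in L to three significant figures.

156 L

n(H2S) = PV/RT = (968 × 27.8) / (8.314 × 467.15) = 6.929 mol
n(O2) = PV/RT = (264 × 76.6) / (8.314 × 525.15) = 4.632 mol
For 6.929 mol H2S, stoichiometry requires (3/2) × 6.929 = 10.39 mol O2; 4.632 mol is available, so O2 is limiting.
n(SO2) = (2/3) × 4.632 = 3.088 mol
V(SO2) = nRT/P = 3.088 × 8.314 × 567 / 93.3 = 156.0 L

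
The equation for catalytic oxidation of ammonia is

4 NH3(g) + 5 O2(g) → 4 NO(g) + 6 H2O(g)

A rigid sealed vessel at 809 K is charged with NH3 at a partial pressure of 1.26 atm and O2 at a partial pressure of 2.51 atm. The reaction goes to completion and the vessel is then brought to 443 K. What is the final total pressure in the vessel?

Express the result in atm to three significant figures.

With V and T fixed, P_i ∝ n_i, so the mole ratios apply directly to partial pressures at 809 K.
P(O2) required for 1.26 atm of NH3 = (5/4) × 1.26 = 1.575 atm; available 2.51 atm, so NH3 is limiting.
P(O2) remaining = 2.51 − (5/4) × 1.26 = 0.9350 atm
P(gaseous products) = (4+6)/4 × 1.26 = 3.150 atm
P_total at 809 K = 0.9350 + 3.150 = 4.085 atm
Scaling to 443 K: P = 4.085 × 443/809 = 2.237 atm

2.24 atm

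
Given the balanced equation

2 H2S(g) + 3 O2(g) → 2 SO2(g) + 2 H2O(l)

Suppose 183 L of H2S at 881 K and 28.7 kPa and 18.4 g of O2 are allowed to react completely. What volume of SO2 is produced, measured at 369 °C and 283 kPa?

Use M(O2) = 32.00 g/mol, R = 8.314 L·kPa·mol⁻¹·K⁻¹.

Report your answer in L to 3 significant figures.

7.23 L

n(H2S) = PV/RT = (28.7 × 183) / (8.314 × 881) = 0.7170 mol
n(O2) = 18.4 / 32.00 = 0.5750 mol
For 0.7170 mol H2S, stoichiometry requires (3/2) × 0.7170 = 1.075 mol O2; 0.5750 mol is available, so O2 is limiting.
n(SO2) = (2/3) × 0.5750 = 0.3833 mol
V(SO2) = nRT/P = 0.3833 × 8.314 × 642.15 / 283 = 7.231 L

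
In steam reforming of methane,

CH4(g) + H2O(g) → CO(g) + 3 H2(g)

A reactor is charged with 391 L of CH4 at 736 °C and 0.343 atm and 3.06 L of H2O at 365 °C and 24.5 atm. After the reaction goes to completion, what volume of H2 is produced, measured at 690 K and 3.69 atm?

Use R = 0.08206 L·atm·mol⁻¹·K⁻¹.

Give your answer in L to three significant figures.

n(CH4) = PV/RT = (0.343 × 391) / (0.08206 × 1009.15) = 1.620 mol
n(H2O) = PV/RT = (24.5 × 3.06) / (0.08206 × 638.15) = 1.432 mol
For 1.620 mol CH4, stoichiometry requires (1/1) × 1.620 = 1.620 mol H2O; 1.432 mol is available, so H2O is limiting.
n(H2) = (3/1) × 1.432 = 4.296 mol
V(H2) = nRT/P = 4.296 × 0.08206 × 690 / 3.69 = 65.92 L

65.9 L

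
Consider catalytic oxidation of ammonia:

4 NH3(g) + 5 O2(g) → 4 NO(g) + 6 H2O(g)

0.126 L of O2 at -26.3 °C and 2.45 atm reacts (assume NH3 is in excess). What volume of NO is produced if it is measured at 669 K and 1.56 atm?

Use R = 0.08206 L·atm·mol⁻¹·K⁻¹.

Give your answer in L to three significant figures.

0.429 L

n(O2) = PV/RT = (2.45 × 0.126) / (0.08206 × 246.85) = 0.01524 mol
n(NO) = (4/5) × 0.01524 = 0.01219 mol
V = nRT/P = 0.01219 × 0.08206 × 669 / 1.56 = 0.4290 L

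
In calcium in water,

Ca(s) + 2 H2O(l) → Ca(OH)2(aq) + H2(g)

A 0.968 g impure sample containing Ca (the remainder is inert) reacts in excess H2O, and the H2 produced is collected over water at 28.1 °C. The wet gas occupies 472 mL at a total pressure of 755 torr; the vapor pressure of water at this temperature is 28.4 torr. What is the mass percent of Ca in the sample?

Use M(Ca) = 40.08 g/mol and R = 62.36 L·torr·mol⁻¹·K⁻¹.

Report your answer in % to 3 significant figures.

75.6 %

P(H2) = 755 − 28.4 = 726.6 torr
n(H2) = PV/RT = (726.6 × 0.4720) / (62.36 × 301.25) = 0.01826 mol
n(Ca) = (1/1) × 0.01826 = 0.01826 mol
m(Ca) = 0.01826 × 40.08 = 0.7319 g
%Ca = 0.7319 / 0.968 × 100 = 75.61%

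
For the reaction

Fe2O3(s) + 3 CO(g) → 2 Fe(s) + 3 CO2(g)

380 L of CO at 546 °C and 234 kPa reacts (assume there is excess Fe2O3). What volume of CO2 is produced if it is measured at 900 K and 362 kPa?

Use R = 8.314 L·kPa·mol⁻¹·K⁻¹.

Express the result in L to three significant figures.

270 L

n(CO) = PV/RT = (234 × 380) / (8.314 × 819.15) = 13.06 mol
n(CO2) = (3/3) × 13.06 = 13.06 mol
V = nRT/P = 13.06 × 8.314 × 900 / 362 = 270.0 L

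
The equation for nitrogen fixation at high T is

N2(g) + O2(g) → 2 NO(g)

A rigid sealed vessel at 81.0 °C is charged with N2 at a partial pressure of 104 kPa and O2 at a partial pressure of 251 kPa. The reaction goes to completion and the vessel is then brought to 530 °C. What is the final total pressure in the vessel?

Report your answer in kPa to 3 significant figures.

At constant V, partial pressures at 81.0 °C are proportional to moles, so apply stoichiometry directly to pressures.
P(O2) required for 104 kPa of N2 = (1/1) × 104 = 104.0 kPa; available 251 kPa, so N2 is limiting.
P(O2) remaining = 251 − (1/1) × 104 = 147.0 kPa
P(gaseous products) = (2)/1 × 104 = 208.0 kPa
P_total at 81.0 °C = 147.0 + 208.0 = 355.0 kPa
Scaling to 530 °C: P = 355.0 × 803.15/354.15 = 805.1 kPa

805 kPa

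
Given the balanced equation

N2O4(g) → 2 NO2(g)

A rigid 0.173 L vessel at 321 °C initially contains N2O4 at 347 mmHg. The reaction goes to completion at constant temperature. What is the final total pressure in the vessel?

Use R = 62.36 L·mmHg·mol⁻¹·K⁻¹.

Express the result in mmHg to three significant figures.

694 mmHg

Rigid vessel, constant T ⇒ P scales with total gas moles (1 → 2).
P_final = (2/1) × 347 = 694.0 mmHg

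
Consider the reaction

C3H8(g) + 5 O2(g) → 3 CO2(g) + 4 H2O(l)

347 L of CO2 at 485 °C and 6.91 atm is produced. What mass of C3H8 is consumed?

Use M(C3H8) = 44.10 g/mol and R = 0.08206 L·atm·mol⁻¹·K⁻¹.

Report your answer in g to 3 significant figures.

n(CO2) = PV/RT = (6.91 × 347) / (0.08206 × 758.15) = 38.54 mol
n(C3H8) = (1/3) × 38.54 = 12.85 mol
m(C3H8) = 12.85 × 44.10 = 566.7 g

567 g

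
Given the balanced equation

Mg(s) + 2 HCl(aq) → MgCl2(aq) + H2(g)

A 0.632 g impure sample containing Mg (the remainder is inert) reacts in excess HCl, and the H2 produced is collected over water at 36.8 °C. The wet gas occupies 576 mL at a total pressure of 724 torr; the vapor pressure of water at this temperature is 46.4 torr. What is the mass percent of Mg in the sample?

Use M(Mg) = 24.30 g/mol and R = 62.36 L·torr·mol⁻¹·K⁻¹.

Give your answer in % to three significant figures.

77.6 %

P(H2) = 724 − 46.4 = 677.6 torr
n(H2) = PV/RT = (677.6 × 0.5760) / (62.36 × 309.95) = 0.02019 mol
n(Mg) = (1/1) × 0.02019 = 0.02019 mol
m(Mg) = 0.02019 × 24.30 = 0.4906 g
%Mg = 0.4906 / 0.632 × 100 = 77.63%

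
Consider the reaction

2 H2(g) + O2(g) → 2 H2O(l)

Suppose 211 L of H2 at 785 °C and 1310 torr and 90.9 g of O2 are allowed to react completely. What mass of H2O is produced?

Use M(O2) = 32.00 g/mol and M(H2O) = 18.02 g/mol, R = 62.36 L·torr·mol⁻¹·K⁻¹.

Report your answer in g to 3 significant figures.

n(H2) = PV/RT = (1310 × 211) / (62.36 × 1058.15) = 4.189 mol
n(O2) = 90.9 / 32.00 = 2.841 mol
For 4.189 mol H2, stoichiometry requires (1/2) × 4.189 = 2.095 mol O2; 2.841 mol is available, so H2 is limiting.
n(H2O) = (2/2) × 4.189 = 4.189 mol
m(H2O) = 4.189 × 18.02 = 75.49 g

75.5 g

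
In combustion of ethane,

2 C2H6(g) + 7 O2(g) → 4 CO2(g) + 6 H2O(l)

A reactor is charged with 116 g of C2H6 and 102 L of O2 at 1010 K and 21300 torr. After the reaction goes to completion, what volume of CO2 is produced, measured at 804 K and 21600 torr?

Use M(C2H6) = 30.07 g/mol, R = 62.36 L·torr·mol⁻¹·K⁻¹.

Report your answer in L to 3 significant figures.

17.9 L

n(C2H6) = 116 / 30.07 = 3.858 mol
n(O2) = PV/RT = (21300 × 102) / (62.36 × 1010) = 34.49 mol
For 3.858 mol C2H6, stoichiometry requires (7/2) × 3.858 = 13.50 mol O2; 34.49 mol is available, so C2H6 is limiting.
n(CO2) = (4/2) × 3.858 = 7.716 mol
V(CO2) = nRT/P = 7.716 × 62.36 × 804 / 21600 = 17.91 L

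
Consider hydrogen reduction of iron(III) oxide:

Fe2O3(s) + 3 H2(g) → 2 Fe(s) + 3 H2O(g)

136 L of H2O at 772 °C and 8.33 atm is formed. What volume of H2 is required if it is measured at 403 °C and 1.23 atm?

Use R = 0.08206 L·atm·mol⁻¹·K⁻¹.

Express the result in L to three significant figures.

n(H2O) = PV/RT = (8.33 × 136) / (0.08206 × 1045.15) = 13.21 mol
n(H2) = (3/3) × 13.21 = 13.21 mol
V = nRT/P = 13.21 × 0.08206 × 676.15 / 1.23 = 595.9 L

596 L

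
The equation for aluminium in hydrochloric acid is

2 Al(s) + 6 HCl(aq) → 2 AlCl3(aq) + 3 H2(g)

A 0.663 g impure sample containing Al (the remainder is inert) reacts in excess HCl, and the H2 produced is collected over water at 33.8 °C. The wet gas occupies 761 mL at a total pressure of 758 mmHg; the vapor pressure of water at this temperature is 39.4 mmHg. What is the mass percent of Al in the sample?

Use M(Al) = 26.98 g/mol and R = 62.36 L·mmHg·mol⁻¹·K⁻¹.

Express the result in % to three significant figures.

P(H2) = 758 − 39.4 = 718.6 mmHg
n(H2) = PV/RT = (718.6 × 0.7610) / (62.36 × 306.95) = 0.02857 mol
n(Al) = (2/3) × 0.02857 = 0.01905 mol
m(Al) = 0.01905 × 26.98 = 0.5140 g
%Al = 0.5140 / 0.663 × 100 = 77.53%

77.5 %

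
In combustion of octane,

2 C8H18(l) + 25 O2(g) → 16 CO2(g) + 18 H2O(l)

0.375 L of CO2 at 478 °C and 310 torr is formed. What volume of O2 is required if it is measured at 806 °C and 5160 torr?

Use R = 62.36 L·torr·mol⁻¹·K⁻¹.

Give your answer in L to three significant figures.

0.0506 L

n(CO2) = PV/RT = (310 × 0.375) / (62.36 × 751.15) = 0.002482 mol
n(O2) = (25/16) × 0.002482 = 0.003878 mol
V = nRT/P = 0.003878 × 62.36 × 1079.15 / 5160 = 0.05058 L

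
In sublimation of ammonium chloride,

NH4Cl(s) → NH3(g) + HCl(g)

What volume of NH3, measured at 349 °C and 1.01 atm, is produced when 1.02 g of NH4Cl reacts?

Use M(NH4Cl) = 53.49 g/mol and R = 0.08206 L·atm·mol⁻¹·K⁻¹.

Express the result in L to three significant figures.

0.964 L

n(NH4Cl) = 1.020 / 53.49 = 0.01907 mol
n(NH3) = (1/1) × 0.01907 = 0.01907 mol
V = nRT/P = 0.01907 × 0.08206 × 622.15 / 1.01 = 0.9640 L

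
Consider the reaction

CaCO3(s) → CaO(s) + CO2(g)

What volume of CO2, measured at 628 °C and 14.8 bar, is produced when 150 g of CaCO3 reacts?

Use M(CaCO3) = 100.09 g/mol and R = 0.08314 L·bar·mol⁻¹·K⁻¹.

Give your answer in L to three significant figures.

7.59 L

n(CaCO3) = 150.0 / 100.09 = 1.499 mol
n(CO2) = (1/1) × 1.499 = 1.499 mol
V = nRT/P = 1.499 × 0.08314 × 901.15 / 14.8 = 7.588 L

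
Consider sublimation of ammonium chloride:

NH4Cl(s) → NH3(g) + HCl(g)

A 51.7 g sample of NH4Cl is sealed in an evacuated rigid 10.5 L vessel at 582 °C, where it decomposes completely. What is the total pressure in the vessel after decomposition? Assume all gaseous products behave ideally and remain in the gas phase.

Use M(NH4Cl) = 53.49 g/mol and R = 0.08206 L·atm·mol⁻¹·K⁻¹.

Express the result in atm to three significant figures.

n(NH4Cl) = 51.7 / 53.49 = 0.9665 mol
n(gas produced) = (2/1) × 0.9665 = 1.933 mol
P = nRT/V = 1.933 × 0.08206 × 855.15 / 10.5 = 12.92 atm

12.9 atm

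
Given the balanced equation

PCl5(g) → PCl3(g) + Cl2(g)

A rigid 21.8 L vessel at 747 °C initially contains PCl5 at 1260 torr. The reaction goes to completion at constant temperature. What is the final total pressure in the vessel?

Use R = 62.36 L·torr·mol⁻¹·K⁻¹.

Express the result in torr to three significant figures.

At constant T and V, P ∝ n(gas): 1 mol gas → 2 mol gas.
P_final = (2/1) × 1260 = 2520 torr

2520 torr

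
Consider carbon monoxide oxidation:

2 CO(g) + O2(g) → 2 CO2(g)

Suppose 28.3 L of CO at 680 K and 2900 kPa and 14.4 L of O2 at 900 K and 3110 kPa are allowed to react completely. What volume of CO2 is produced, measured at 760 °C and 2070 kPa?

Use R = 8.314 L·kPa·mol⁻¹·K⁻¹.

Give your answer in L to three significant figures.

49.7 L

n(CO) = PV/RT = (2900 × 28.3) / (8.314 × 680) = 14.52 mol
n(O2) = PV/RT = (3110 × 14.4) / (8.314 × 900) = 5.985 mol
For 14.52 mol CO, stoichiometry requires (1/2) × 14.52 = 7.260 mol O2; 5.985 mol is available, so O2 is limiting.
n(CO2) = (2/1) × 5.985 = 11.97 mol
V(CO2) = nRT/P = 11.97 × 8.314 × 1033.15 / 2070 = 49.67 L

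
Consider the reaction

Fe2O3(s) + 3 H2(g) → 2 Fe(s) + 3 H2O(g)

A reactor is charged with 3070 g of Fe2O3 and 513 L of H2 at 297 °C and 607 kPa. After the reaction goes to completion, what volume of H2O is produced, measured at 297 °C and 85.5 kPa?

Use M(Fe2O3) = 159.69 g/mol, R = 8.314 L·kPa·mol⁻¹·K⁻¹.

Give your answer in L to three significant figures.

n(Fe2O3) = 3070 / 159.69 = 19.22 mol
n(H2) = PV/RT = (607 × 513) / (8.314 × 570.15) = 65.69 mol
For 19.22 mol Fe2O3, stoichiometry requires (3/1) × 19.22 = 57.66 mol H2; 65.69 mol is available, so Fe2O3 is limiting.
n(H2O) = (3/1) × 19.22 = 57.66 mol
V(H2O) = nRT/P = 57.66 × 8.314 × 570.15 / 85.5 = 3197 L

3200 L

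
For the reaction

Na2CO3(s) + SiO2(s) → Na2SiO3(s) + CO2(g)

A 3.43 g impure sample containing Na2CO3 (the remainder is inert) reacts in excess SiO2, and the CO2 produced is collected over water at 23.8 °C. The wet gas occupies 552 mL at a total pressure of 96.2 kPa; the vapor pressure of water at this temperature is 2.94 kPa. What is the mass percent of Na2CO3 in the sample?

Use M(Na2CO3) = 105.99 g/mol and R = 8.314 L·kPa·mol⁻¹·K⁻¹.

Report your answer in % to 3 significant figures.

64.4 %

P(CO2) = 96.2 − 2.94 = 93.26 kPa
n(CO2) = PV/RT = (93.26 × 0.5520) / (8.314 × 296.95) = 0.02085 mol
n(Na2CO3) = (1/1) × 0.02085 = 0.02085 mol
m(Na2CO3) = 0.02085 × 105.99 = 2.210 g
%Na2CO3 = 2.210 / 3.43 × 100 = 64.43%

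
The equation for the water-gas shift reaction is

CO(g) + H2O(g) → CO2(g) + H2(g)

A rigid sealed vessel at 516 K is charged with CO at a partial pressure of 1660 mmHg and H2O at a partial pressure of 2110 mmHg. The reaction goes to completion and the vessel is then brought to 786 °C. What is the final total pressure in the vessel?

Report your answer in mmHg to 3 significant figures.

Because the vessel is rigid and T is held at 516 K, work the stoichiometry in partial pressures (P_i = n_iRT/V).
P(H2O) required for 1660 mmHg of CO = (1/1) × 1660 = 1660 mmHg; available 2110 mmHg, so CO is limiting.
P(H2O) remaining = 2110 − (1/1) × 1660 = 450.0 mmHg
P(gaseous products) = (1+1)/1 × 1660 = 3320 mmHg
P_total at 516 K = 450.0 + 3320 = 3770 mmHg
Scaling to 786 °C: P = 3770 × 1059.15/516 = 7738 mmHg

7740 mmHg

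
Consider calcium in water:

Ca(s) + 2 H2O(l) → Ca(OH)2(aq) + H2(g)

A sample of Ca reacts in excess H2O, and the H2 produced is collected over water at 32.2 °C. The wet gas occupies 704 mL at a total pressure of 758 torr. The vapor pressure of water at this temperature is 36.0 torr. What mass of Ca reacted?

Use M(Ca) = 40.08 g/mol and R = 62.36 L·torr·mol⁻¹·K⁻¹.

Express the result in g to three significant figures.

P(H2) = 758 − 36.0 = 722.0 torr
n(H2) = PV/RT = (722.0 × 0.7040) / (62.36 × 305.35) = 0.02669 mol
n(Ca) = (1/1) × 0.02669 = 0.02669 mol
m(Ca) = 0.02669 × 40.08 = 1.070 g

1.07 g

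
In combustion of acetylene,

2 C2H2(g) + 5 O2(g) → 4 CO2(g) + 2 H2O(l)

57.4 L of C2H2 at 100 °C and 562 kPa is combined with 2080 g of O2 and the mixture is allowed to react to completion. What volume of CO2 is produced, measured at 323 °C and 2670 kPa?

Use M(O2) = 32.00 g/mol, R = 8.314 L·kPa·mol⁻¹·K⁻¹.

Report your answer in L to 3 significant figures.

n(C2H2) = PV/RT = (562 × 57.4) / (8.314 × 373.15) = 10.40 mol
n(O2) = 2080 / 32.00 = 65.00 mol
For 10.40 mol C2H2, stoichiometry requires (5/2) × 10.40 = 26.00 mol O2; 65.00 mol is available, so C2H2 is limiting.
n(CO2) = (4/2) × 10.40 = 20.80 mol
V(CO2) = nRT/P = 20.80 × 8.314 × 596.15 / 2670 = 38.61 L

38.6 L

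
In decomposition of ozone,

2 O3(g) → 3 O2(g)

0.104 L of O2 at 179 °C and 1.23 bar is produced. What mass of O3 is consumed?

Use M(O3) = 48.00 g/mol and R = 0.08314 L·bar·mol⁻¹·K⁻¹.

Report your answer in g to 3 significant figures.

n(O2) = PV/RT = (1.23 × 0.104) / (0.08314 × 452.15) = 0.003403 mol
n(O3) = (2/3) × 0.003403 = 0.002269 mol
m(O3) = 0.002269 × 48.00 = 0.1089 g

0.109 g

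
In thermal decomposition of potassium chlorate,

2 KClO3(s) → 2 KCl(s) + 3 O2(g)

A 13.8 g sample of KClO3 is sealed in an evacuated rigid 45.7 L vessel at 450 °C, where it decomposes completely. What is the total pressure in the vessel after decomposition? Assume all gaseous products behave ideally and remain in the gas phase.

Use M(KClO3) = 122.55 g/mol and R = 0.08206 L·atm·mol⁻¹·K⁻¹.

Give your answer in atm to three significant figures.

0.219 atm

n(KClO3) = 13.8 / 122.55 = 0.1126 mol
n(gas produced) = (3/2) × 0.1126 = 0.1689 mol
P = nRT/V = 0.1689 × 0.08206 × 723.15 / 45.7 = 0.2193 atm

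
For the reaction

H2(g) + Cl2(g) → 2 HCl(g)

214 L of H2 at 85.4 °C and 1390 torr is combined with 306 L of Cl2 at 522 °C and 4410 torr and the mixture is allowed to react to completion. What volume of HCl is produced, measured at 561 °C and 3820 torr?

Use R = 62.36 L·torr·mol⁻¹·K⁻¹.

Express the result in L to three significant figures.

362 L

n(H2) = PV/RT = (1390 × 214) / (62.36 × 358.55) = 13.30 mol
n(Cl2) = PV/RT = (4410 × 306) / (62.36 × 795.15) = 27.21 mol
For 13.30 mol H2, stoichiometry requires (1/1) × 13.30 = 13.30 mol Cl2; 27.21 mol is available, so H2 is limiting.
n(HCl) = (2/1) × 13.30 = 26.60 mol
V(HCl) = nRT/P = 26.60 × 62.36 × 834.15 / 3820 = 362.2 L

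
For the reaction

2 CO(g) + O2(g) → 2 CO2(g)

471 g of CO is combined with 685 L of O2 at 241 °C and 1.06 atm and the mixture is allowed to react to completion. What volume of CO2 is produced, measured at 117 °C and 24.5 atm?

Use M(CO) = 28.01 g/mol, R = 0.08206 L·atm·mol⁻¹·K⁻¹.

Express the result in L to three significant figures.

22.0 L

n(CO) = 471 / 28.01 = 16.82 mol
n(O2) = PV/RT = (1.06 × 685) / (0.08206 × 514.15) = 17.21 mol
For 16.82 mol CO, stoichiometry requires (1/2) × 16.82 = 8.410 mol O2; 17.21 mol is available, so CO is limiting.
n(CO2) = (2/2) × 16.82 = 16.82 mol
V(CO2) = nRT/P = 16.82 × 0.08206 × 390.15 / 24.5 = 21.98 L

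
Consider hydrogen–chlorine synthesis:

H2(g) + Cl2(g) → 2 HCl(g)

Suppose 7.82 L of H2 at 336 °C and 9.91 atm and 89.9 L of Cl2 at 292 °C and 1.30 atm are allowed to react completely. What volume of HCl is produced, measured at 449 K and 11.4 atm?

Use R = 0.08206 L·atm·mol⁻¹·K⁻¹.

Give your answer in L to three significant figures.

10.0 L

n(H2) = PV/RT = (9.91 × 7.82) / (0.08206 × 609.15) = 1.550 mol
n(Cl2) = PV/RT = (1.30 × 89.9) / (0.08206 × 565.15) = 2.520 mol
For 1.550 mol H2, stoichiometry requires (1/1) × 1.550 = 1.550 mol Cl2; 2.520 mol is available, so H2 is limiting.
n(HCl) = (2/1) × 1.550 = 3.100 mol
V(HCl) = nRT/P = 3.100 × 0.08206 × 449 / 11.4 = 10.02 L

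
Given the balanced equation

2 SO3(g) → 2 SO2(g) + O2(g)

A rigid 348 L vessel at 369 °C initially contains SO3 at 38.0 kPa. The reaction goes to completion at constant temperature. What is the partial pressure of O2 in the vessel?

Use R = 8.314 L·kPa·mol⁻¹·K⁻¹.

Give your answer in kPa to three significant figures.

19.0 kPa

n(SO3)₀ = PV/RT = (38.0 × 348) / (8.314 × 642.15) = 2.477 mol
n(O2) = (1/2) × 2.477 = 1.238 mol
P(O2) = nRT/V = 1.238 × 8.314 × 642.15 / 348 = 18.99 kPa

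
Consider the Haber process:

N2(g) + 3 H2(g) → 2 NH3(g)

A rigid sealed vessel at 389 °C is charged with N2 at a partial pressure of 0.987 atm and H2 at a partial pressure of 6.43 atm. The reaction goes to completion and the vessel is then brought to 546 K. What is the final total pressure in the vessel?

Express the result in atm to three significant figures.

Because the vessel is rigid and T is held at 389 °C, work the stoichiometry in partial pressures (P_i = n_iRT/V).
P(H2) required for 0.987 atm of N2 = (3/1) × 0.987 = 2.961 atm; available 6.43 atm, so N2 is limiting.
P(H2) remaining = 6.43 − (3/1) × 0.987 = 3.469 atm
P(gaseous products) = (2)/1 × 0.987 = 1.974 atm
P_total at 389 °C = 3.469 + 1.974 = 5.443 atm
Scaling to 546 K: P = 5.443 × 546/662.15 = 4.488 atm

4.49 atm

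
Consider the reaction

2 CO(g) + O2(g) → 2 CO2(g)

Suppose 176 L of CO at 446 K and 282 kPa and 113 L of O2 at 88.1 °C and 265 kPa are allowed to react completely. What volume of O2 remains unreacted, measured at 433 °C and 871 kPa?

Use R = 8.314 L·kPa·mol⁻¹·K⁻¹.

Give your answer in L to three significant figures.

n(CO) = PV/RT = (282 × 176) / (8.314 × 446) = 13.38 mol
n(O2) = PV/RT = (265 × 113) / (8.314 × 361.25) = 9.970 mol
For 13.38 mol CO, stoichiometry requires (1/2) × 13.38 = 6.690 mol O2; 9.970 mol is available, so CO is limiting.
n(O2) consumed = (1/2) × 13.38 = 6.690 mol; remaining = 9.970 − 6.690 = 3.280 mol
V(O2) = nRT/P = 3.280 × 8.314 × 706.15 / 871 = 22.11 L

22.1 L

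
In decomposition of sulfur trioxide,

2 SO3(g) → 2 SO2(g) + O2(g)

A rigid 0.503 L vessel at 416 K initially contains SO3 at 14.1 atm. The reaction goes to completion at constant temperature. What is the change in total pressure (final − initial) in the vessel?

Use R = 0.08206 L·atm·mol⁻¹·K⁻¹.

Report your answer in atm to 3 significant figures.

Since T and V are fixed, P_final/P_initial = n_final/n_initial = 3/2.
P_final = (3/2) × 14.1 = 21.15 atm; ΔP = 21.15 − 14.1 = 7.050 atm

7.05 atm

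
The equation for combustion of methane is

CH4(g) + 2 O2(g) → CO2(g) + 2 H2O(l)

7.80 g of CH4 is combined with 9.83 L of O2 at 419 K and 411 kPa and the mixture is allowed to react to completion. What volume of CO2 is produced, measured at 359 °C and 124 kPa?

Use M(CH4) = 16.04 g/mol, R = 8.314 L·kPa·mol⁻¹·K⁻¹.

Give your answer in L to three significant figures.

20.6 L

n(CH4) = 7.80 / 16.04 = 0.4863 mol
n(O2) = PV/RT = (411 × 9.83) / (8.314 × 419) = 1.160 mol
For 0.4863 mol CH4, stoichiometry requires (2/1) × 0.4863 = 0.9726 mol O2; 1.160 mol is available, so CH4 is limiting.
n(CO2) = (1/1) × 0.4863 = 0.4863 mol
V(CO2) = nRT/P = 0.4863 × 8.314 × 632.15 / 124 = 20.61 L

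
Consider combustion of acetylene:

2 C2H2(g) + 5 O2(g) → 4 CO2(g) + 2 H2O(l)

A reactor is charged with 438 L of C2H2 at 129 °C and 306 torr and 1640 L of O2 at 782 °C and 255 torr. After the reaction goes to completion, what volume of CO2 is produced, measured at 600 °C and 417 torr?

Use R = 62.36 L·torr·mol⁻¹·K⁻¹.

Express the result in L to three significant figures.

664 L

n(C2H2) = PV/RT = (306 × 438) / (62.36 × 402.15) = 5.344 mol
n(O2) = PV/RT = (255 × 1640) / (62.36 × 1055.15) = 6.356 mol
For 5.344 mol C2H2, stoichiometry requires (5/2) × 5.344 = 13.36 mol O2; 6.356 mol is available, so O2 is limiting.
n(CO2) = (4/5) × 6.356 = 5.085 mol
V(CO2) = nRT/P = 5.085 × 62.36 × 873.15 / 417 = 664.0 L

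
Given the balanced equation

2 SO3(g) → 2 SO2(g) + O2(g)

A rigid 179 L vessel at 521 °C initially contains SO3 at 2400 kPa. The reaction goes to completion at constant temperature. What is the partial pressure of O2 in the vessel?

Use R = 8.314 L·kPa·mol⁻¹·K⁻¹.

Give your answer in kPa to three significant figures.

1200 kPa

n(SO3)₀ = PV/RT = (2400 × 179) / (8.314 × 794.15) = 65.07 mol
n(O2) = (1/2) × 65.07 = 32.53 mol
P(O2) = nRT/V = 32.53 × 8.314 × 794.15 / 179 = 1200 kPa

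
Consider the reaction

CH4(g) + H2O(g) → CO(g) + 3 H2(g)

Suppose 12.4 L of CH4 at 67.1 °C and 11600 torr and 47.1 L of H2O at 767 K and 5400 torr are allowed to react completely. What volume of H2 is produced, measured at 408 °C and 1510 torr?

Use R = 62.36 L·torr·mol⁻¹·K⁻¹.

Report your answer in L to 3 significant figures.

n(CH4) = PV/RT = (11600 × 12.4) / (62.36 × 340.25) = 6.779 mol
n(H2O) = PV/RT = (5400 × 47.1) / (62.36 × 767) = 5.318 mol
For 6.779 mol CH4, stoichiometry requires (1/1) × 6.779 = 6.779 mol H2O; 5.318 mol is available, so H2O is limiting.
n(H2) = (3/1) × 5.318 = 15.95 mol
V(H2) = nRT/P = 15.95 × 62.36 × 681.15 / 1510 = 448.7 L

449 L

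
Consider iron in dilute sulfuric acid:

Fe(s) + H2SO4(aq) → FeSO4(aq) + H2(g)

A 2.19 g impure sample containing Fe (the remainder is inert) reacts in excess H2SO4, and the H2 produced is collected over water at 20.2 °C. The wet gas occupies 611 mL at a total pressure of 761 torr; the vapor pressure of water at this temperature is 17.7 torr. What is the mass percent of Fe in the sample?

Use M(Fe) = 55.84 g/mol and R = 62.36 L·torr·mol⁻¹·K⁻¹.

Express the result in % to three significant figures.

P(H2) = 761 − 17.7 = 743.3 torr
n(H2) = PV/RT = (743.3 × 0.6110) / (62.36 × 293.35) = 0.02483 mol
n(Fe) = (1/1) × 0.02483 = 0.02483 mol
m(Fe) = 0.02483 × 55.84 = 1.387 g
%Fe = 1.387 / 2.19 × 100 = 63.33%

63.3 %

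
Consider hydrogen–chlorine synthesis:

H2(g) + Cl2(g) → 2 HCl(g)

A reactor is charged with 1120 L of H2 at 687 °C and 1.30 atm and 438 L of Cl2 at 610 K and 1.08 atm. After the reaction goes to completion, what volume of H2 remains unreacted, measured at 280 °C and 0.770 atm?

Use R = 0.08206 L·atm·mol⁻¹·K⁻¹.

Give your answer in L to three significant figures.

n(H2) = PV/RT = (1.30 × 1120) / (0.08206 × 960.15) = 18.48 mol
n(Cl2) = PV/RT = (1.08 × 438) / (0.08206 × 610) = 9.450 mol
For 18.48 mol H2, stoichiometry requires (1/1) × 18.48 = 18.48 mol Cl2; 9.450 mol is available, so Cl2 is limiting.
n(H2) consumed = (1/1) × 9.450 = 9.450 mol; remaining = 18.48 − 9.450 = 9.030 mol
V(H2) = nRT/P = 9.030 × 0.08206 × 553.15 / 0.770 = 532.3 L

532 L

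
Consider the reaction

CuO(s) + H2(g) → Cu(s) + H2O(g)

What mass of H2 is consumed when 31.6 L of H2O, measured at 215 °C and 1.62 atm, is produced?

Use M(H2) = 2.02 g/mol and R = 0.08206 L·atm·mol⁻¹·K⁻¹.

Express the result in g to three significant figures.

n(H2O) = PV/RT = (1.62 × 31.6) / (0.08206 × 488.15) = 1.278 mol
n(H2) = (1/1) × 1.278 = 1.278 mol
m(H2) = 1.278 × 2.02 = 2.582 g

2.58 g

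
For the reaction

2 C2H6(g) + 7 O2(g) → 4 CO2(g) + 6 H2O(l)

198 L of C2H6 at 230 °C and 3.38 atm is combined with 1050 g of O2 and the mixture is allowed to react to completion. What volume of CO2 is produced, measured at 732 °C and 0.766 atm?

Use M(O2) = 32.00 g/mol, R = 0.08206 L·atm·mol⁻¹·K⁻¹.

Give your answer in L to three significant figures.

2020 L

n(C2H6) = PV/RT = (3.38 × 198) / (0.08206 × 503.15) = 16.21 mol
n(O2) = 1050 / 32.00 = 32.81 mol
For 16.21 mol C2H6, stoichiometry requires (7/2) × 16.21 = 56.73 mol O2; 32.81 mol is available, so O2 is limiting.
n(CO2) = (4/7) × 32.81 = 18.75 mol
V(CO2) = nRT/P = 18.75 × 0.08206 × 1005.15 / 0.766 = 2019 L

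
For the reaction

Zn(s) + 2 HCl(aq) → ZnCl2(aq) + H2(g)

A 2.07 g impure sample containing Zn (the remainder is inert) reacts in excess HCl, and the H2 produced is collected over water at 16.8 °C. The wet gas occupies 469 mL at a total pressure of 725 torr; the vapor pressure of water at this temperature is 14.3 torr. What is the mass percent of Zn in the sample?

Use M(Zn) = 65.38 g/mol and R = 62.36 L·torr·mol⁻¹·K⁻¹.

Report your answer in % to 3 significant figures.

58.2 %

P(H2) = 725 − 14.3 = 710.7 torr
n(H2) = PV/RT = (710.7 × 0.4690) / (62.36 × 289.95) = 0.01843 mol
n(Zn) = (1/1) × 0.01843 = 0.01843 mol
m(Zn) = 0.01843 × 65.38 = 1.205 g
%Zn = 1.205 / 2.07 × 100 = 58.21%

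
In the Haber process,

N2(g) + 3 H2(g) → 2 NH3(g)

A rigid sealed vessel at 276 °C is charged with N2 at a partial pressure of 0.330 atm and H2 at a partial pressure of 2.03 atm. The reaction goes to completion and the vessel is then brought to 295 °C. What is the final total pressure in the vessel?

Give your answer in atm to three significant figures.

Because the vessel is rigid and T is held at 276 °C, work the stoichiometry in partial pressures (P_i = n_iRT/V).
P(H2) required for 0.330 atm of N2 = (3/1) × 0.330 = 0.9900 atm; available 2.03 atm, so N2 is limiting.
P(H2) remaining = 2.03 − (3/1) × 0.330 = 1.040 atm
P(gaseous products) = (2)/1 × 0.330 = 0.6600 atm
P_total at 276 °C = 1.040 + 0.6600 = 1.700 atm
Scaling to 295 °C: P = 1.700 × 568.15/549.15 = 1.759 atm

1.76 atm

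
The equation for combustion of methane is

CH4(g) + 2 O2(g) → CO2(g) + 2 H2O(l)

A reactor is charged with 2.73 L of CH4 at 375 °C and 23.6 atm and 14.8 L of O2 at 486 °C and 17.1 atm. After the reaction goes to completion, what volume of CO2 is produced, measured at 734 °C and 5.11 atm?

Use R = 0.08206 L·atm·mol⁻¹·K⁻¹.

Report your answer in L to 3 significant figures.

19.6 L

n(CH4) = PV/RT = (23.6 × 2.73) / (0.08206 × 648.15) = 1.211 mol
n(O2) = PV/RT = (17.1 × 14.8) / (0.08206 × 759.15) = 4.063 mol
For 1.211 mol CH4, stoichiometry requires (2/1) × 1.211 = 2.422 mol O2; 4.063 mol is available, so CH4 is limiting.
n(CO2) = (1/1) × 1.211 = 1.211 mol
V(CO2) = nRT/P = 1.211 × 0.08206 × 1007.15 / 5.11 = 19.59 L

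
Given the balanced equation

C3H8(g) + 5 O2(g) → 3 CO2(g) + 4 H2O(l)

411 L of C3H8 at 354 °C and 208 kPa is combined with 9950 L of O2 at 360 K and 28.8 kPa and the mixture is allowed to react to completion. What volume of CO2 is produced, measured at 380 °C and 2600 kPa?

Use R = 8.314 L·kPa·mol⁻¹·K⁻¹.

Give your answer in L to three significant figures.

n(C3H8) = PV/RT = (208 × 411) / (8.314 × 627.15) = 16.40 mol
n(O2) = PV/RT = (28.8 × 9950) / (8.314 × 360) = 95.74 mol
For 16.40 mol C3H8, stoichiometry requires (5/1) × 16.40 = 82.00 mol O2; 95.74 mol is available, so C3H8 is limiting.
n(CO2) = (3/1) × 16.40 = 49.20 mol
V(CO2) = nRT/P = 49.20 × 8.314 × 653.15 / 2600 = 102.8 L

103 L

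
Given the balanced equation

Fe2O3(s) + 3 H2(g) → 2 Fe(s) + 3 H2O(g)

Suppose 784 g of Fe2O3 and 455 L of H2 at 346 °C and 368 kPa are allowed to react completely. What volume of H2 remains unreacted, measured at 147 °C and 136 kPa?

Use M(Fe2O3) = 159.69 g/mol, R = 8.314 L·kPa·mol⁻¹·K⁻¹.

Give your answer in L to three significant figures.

n(Fe2O3) = 784 / 159.69 = 4.910 mol
n(H2) = PV/RT = (368 × 455) / (8.314 × 619.15) = 32.53 mol
For 4.910 mol Fe2O3, stoichiometry requires (3/1) × 4.910 = 14.73 mol H2; 32.53 mol is available, so Fe2O3 is limiting.
n(H2) consumed = (3/1) × 4.910 = 14.73 mol; remaining = 32.53 − 14.73 = 17.80 mol
V(H2) = nRT/P = 17.80 × 8.314 × 420.15 / 136 = 457.2 L

457 L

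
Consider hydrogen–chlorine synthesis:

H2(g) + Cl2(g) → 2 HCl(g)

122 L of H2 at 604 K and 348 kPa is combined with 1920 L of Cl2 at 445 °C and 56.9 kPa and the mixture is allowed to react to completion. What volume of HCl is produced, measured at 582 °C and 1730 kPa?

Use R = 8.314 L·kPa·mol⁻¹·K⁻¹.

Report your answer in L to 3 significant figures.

69.5 L

n(H2) = PV/RT = (348 × 122) / (8.314 × 604) = 8.455 mol
n(Cl2) = PV/RT = (56.9 × 1920) / (8.314 × 718.15) = 18.30 mol
For 8.455 mol H2, stoichiometry requires (1/1) × 8.455 = 8.455 mol Cl2; 18.30 mol is available, so H2 is limiting.
n(HCl) = (2/1) × 8.455 = 16.91 mol
V(HCl) = nRT/P = 16.91 × 8.314 × 855.15 / 1730 = 69.49 L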